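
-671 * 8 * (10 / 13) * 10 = -536800 / 13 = -41292.31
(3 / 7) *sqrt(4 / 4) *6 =18 / 7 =2.57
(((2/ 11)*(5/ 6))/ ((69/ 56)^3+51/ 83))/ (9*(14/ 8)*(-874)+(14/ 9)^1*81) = -20823040/ 4658270684463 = -0.00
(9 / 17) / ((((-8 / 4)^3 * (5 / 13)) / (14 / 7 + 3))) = -117 / 136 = -0.86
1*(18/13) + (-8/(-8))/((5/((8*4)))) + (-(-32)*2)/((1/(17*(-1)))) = -70214/65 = -1080.22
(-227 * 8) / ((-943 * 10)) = 908 / 4715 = 0.19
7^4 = 2401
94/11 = 8.55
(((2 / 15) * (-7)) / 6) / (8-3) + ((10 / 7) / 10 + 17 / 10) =5707 / 3150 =1.81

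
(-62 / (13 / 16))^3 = -976191488 / 2197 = -444329.31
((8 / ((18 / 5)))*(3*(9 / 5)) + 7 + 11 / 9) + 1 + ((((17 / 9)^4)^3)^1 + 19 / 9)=589212259747651 / 282429536481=2086.23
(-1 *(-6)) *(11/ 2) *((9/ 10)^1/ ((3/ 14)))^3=305613/ 125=2444.90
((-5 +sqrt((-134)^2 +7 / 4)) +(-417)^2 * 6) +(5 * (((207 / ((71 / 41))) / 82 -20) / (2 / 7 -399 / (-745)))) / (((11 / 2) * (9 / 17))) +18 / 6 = sqrt(71831) / 2 +31408558686649 / 30105207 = 1043427.24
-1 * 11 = -11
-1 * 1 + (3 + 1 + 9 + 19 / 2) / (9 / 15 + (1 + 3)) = 179 / 46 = 3.89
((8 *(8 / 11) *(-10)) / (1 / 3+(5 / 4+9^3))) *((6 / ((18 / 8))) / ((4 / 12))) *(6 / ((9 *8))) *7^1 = -35840 / 96437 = -0.37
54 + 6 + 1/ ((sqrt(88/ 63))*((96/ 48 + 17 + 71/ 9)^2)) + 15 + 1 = 243*sqrt(154)/ 2576816 + 76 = 76.00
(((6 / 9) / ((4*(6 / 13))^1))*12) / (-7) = -13 / 21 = -0.62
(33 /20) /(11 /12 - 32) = -99 /1865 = -0.05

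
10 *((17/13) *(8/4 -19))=-2890/13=-222.31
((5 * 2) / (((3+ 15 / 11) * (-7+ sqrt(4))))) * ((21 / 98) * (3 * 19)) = -627 / 112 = -5.60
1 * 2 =2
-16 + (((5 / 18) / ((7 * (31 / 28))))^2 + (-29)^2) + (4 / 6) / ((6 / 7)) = 64279468 / 77841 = 825.78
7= 7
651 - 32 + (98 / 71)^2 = 3129983 / 5041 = 620.91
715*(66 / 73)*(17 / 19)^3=231844470 / 500707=463.03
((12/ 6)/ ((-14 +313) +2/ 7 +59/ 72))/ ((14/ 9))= 0.00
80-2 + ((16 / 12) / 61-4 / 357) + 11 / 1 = 1938385 / 21777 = 89.01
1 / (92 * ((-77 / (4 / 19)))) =-1 / 33649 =-0.00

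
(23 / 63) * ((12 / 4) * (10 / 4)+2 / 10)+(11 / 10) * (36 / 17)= 1573 / 306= 5.14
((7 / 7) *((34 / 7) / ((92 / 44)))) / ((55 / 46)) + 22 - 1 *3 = 733 / 35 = 20.94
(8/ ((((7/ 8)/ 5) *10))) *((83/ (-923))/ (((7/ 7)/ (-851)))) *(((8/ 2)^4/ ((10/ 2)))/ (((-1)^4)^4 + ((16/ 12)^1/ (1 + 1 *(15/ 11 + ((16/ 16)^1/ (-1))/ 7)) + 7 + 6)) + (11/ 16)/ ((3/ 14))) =852614050852/ 362946675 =2349.14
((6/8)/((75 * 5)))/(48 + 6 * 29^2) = 0.00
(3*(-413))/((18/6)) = -413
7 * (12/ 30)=14/ 5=2.80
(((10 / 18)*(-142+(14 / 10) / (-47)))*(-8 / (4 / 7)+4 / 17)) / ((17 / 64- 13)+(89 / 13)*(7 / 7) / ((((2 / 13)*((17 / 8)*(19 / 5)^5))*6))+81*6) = 412562623564416 / 179773227778567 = 2.29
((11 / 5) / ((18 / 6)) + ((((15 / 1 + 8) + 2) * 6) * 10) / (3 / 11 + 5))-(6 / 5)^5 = 76866613 / 271875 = 282.73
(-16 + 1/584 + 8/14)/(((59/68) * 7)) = -1072105/422086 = -2.54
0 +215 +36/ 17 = 3691/ 17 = 217.12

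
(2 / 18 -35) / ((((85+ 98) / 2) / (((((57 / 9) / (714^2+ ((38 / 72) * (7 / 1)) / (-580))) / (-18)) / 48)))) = 865070 / 157784021563581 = 0.00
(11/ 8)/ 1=11/ 8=1.38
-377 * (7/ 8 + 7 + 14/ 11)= -303485/ 88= -3448.69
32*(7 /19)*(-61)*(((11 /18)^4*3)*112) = -33701.11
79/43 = 1.84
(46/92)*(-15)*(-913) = 13695/2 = 6847.50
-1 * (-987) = 987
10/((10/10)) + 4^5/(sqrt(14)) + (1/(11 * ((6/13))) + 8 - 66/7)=4051/462 + 512 * sqrt(14)/7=282.44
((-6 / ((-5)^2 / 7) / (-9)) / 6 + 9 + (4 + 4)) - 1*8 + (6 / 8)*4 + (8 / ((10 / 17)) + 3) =6442 / 225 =28.63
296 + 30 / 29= 8614 / 29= 297.03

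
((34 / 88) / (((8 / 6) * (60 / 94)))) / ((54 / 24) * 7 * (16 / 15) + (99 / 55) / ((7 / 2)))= 5593 / 213312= 0.03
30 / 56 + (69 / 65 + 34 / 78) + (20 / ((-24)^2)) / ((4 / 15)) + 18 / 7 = 137877 / 29120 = 4.73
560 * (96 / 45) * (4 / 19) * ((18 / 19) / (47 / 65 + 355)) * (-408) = -1140572160 / 4173521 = -273.29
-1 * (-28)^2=-784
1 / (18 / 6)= 1 / 3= 0.33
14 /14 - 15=-14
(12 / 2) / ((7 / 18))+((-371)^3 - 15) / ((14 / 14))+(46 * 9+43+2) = -357450461 / 7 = -51064351.57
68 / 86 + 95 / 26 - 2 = 2.44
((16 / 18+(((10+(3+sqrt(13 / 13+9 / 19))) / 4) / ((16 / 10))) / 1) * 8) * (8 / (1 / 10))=200 * sqrt(133) / 19+16820 / 9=1990.28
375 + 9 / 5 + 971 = 6739 / 5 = 1347.80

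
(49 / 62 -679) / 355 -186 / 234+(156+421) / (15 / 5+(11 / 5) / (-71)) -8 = 43221319 / 235365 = 183.64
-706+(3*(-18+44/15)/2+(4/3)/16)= -43711/60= -728.52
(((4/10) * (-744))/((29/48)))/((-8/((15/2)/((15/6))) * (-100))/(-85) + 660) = -0.75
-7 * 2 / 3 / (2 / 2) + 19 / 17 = -181 / 51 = -3.55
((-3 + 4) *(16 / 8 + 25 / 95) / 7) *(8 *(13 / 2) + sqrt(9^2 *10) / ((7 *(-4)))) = 2236 / 133-387 *sqrt(10) / 3724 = 16.48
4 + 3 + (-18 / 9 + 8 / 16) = 11 / 2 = 5.50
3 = 3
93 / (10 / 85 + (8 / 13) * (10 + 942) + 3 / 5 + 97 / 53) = 0.16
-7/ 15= -0.47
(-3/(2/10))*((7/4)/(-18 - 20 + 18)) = 21/16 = 1.31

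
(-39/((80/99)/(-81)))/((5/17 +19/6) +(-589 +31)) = -1226907/174040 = -7.05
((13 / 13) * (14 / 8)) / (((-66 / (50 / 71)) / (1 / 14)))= -25 / 18744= -0.00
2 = 2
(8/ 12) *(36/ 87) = 0.28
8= 8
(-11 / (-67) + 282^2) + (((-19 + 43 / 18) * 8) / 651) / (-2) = 31217489287 / 392553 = 79524.27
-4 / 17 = -0.24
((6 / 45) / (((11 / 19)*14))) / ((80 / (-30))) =-0.01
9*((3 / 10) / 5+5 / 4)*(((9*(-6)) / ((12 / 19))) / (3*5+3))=-22401 / 400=-56.00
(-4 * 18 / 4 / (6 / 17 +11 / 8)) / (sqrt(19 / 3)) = -2448 * sqrt(57) / 4465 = -4.14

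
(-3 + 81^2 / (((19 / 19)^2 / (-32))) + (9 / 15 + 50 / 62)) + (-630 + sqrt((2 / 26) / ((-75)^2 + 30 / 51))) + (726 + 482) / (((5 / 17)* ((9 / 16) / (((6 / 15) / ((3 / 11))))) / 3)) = -1244731733 / 6975 + sqrt(21135335) / 1243255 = -178456.16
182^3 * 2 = 12057136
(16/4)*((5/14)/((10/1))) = 1/7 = 0.14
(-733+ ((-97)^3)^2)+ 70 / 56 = 3331888016789 / 4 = 832972004197.25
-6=-6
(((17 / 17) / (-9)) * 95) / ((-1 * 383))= 0.03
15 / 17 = 0.88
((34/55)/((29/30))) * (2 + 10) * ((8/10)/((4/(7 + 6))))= 31824/1595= 19.95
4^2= 16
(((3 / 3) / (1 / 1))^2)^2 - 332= -331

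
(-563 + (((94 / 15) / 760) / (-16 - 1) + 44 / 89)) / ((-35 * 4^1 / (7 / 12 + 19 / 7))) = 1343757160591 / 101419416000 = 13.25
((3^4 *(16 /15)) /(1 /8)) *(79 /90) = 15168 /25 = 606.72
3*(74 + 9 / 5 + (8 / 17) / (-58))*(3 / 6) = 560481 / 4930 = 113.69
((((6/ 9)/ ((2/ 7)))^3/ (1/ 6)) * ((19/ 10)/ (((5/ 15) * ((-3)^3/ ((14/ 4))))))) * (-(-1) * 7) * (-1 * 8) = 1277332/ 405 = 3153.91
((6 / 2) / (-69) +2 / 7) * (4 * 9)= 1404 / 161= 8.72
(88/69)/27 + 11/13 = 21637/24219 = 0.89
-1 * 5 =-5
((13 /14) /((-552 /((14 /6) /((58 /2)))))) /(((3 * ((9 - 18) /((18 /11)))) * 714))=0.00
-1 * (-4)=4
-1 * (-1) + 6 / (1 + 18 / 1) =25 / 19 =1.32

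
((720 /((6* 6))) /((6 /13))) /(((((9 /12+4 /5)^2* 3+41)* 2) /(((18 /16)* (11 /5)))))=1950 /1753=1.11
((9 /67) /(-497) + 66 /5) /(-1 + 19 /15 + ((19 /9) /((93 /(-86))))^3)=-1288672641079317 /700334761977284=-1.84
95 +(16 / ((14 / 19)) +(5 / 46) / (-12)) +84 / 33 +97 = 9191519 / 42504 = 216.25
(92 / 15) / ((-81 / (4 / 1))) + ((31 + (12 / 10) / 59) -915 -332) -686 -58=-140522854 / 71685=-1960.28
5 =5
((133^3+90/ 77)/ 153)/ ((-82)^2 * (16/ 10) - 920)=53280335/ 34090056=1.56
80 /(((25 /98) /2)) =3136 /5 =627.20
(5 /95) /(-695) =-1 /13205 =-0.00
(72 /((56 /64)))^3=557151.53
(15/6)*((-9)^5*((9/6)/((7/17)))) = -15057495/28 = -537767.68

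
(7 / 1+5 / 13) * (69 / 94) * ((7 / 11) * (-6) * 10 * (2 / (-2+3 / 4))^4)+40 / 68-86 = -20592040956 / 14282125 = -1441.81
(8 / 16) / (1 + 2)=1 / 6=0.17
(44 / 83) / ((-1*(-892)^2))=-11 / 16510028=-0.00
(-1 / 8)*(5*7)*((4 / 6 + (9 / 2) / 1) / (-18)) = 1085 / 864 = 1.26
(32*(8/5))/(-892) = -64/1115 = -0.06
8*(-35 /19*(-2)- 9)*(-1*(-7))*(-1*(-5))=-28280 /19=-1488.42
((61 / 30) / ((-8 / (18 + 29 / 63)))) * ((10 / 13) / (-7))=70943 / 137592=0.52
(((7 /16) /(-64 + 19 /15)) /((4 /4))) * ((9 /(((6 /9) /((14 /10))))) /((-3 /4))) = 1323 /7528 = 0.18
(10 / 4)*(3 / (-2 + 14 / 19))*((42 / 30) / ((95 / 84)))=-147 / 20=-7.35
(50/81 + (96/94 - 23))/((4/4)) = -81323/3807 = -21.36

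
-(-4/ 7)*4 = 16/ 7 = 2.29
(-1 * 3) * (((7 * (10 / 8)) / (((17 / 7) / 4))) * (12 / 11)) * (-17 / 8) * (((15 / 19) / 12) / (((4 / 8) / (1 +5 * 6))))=341775 / 836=408.82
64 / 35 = 1.83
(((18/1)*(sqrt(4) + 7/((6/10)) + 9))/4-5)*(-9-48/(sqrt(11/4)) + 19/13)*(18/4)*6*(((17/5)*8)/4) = -8548416*sqrt(11)/55-8726508/65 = -649742.85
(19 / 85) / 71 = 19 / 6035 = 0.00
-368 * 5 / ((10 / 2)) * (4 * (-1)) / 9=1472 / 9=163.56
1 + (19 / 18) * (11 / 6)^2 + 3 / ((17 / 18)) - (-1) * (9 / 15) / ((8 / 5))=44611 / 5508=8.10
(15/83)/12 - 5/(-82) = 1035/13612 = 0.08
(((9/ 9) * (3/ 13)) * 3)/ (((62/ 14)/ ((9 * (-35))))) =-19845/ 403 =-49.24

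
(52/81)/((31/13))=676/2511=0.27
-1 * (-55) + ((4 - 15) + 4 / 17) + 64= 1840 / 17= 108.24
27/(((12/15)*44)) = 135/176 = 0.77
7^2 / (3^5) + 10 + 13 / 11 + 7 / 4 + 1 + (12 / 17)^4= 12842985227 / 893006532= 14.38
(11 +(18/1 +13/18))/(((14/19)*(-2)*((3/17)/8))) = -172805/189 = -914.31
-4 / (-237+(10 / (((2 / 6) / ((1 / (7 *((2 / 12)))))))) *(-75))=28 / 15159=0.00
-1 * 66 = -66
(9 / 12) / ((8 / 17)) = 51 / 32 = 1.59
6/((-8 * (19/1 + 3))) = -3/88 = -0.03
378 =378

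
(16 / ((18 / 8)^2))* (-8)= -2048 / 81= -25.28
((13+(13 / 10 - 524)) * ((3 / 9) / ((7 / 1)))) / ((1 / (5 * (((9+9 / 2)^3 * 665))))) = -3176934615 / 16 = -198558413.44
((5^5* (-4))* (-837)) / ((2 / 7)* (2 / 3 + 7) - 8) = -109856250 / 61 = -1800922.13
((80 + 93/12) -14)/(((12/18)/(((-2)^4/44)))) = 885/22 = 40.23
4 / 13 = 0.31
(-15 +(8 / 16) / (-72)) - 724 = -106417 / 144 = -739.01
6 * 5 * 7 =210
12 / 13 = 0.92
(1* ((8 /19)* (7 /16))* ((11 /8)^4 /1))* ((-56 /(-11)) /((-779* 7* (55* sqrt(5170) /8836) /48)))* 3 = -32571* sqrt(5170) /11840800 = -0.20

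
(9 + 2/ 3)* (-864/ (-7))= 8352/ 7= 1193.14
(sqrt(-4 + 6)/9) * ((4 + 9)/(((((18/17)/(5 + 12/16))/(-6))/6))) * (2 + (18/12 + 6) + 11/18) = -462553 * sqrt(2)/162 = -4037.96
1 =1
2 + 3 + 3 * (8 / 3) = 13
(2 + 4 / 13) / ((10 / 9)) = 27 / 13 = 2.08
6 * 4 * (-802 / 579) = -6416 / 193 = -33.24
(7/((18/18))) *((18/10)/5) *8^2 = 4032/25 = 161.28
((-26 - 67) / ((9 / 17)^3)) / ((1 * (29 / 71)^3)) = -54510919033 / 5926527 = -9197.78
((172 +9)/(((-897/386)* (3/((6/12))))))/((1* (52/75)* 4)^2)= -21833125/12935936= -1.69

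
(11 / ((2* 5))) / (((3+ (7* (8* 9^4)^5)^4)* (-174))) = -11 / 105230565271912874523661579541805904170836153880689158697478980400481390901496508062483298495223567460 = -0.00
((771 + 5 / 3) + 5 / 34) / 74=78827 / 7548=10.44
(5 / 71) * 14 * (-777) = -54390 / 71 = -766.06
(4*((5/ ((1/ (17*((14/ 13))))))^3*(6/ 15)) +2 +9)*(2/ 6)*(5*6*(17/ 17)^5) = 26962785670/ 2197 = 12272546.96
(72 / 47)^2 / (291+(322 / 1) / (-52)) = 134784 / 16357645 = 0.01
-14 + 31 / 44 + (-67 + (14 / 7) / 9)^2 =15845459 / 3564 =4445.98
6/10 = 3/5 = 0.60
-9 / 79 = -0.11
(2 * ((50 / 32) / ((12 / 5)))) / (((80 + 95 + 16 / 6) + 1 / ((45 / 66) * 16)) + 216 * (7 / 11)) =6875 / 1664324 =0.00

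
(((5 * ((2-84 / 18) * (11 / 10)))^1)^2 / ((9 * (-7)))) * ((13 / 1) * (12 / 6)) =-50336 / 567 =-88.78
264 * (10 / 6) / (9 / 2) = 880 / 9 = 97.78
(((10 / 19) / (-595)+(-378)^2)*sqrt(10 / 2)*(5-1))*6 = 7753457328*sqrt(5) / 2261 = 7667960.04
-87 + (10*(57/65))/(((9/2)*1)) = -3317/39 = -85.05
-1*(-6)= 6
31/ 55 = 0.56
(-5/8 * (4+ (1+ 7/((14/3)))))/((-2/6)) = 195/16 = 12.19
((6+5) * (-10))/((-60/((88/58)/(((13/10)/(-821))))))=-1986820/1131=-1756.69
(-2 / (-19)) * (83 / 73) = 166 / 1387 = 0.12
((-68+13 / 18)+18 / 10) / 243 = -0.27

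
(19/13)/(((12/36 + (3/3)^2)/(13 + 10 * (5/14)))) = 1653/91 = 18.16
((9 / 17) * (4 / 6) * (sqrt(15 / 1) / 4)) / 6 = sqrt(15) / 68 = 0.06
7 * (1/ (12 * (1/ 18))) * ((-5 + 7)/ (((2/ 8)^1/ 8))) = 672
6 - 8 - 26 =-28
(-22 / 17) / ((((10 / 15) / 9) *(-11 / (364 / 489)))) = 1.18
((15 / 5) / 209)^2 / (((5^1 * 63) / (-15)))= -3 / 305767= -0.00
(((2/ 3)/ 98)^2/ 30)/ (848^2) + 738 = 344036079959041/ 466173550080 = 738.00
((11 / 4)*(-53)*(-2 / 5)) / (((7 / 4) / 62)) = 72292 / 35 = 2065.49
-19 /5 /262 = -19 /1310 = -0.01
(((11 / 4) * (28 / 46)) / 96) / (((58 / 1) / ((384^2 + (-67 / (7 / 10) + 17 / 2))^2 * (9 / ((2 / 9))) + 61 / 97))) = 367888760501267995 / 1391287296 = 264423287.38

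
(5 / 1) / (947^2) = 5 / 896809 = 0.00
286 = 286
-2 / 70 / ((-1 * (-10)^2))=1 / 3500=0.00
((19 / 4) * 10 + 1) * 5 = 485 / 2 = 242.50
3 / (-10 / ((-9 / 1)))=27 / 10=2.70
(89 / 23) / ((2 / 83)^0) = 89 / 23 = 3.87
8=8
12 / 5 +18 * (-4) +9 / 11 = -3783 / 55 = -68.78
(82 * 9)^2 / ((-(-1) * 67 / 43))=23419692 / 67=349547.64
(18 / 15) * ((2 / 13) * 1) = 12 / 65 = 0.18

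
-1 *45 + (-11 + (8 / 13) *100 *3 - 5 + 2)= 1633 / 13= 125.62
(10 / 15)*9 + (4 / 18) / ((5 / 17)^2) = 1928 / 225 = 8.57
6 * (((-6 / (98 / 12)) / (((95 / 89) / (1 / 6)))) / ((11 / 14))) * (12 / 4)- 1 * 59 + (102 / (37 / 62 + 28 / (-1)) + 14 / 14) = -799756366 / 12428185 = -64.35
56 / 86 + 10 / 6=299 / 129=2.32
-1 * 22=-22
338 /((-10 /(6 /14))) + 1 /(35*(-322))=-32651 /2254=-14.49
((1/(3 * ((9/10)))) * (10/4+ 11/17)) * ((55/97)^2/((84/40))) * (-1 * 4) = -64735000/90693351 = -0.71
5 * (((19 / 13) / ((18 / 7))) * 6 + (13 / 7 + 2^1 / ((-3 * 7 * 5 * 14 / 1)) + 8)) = 126757 / 1911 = 66.33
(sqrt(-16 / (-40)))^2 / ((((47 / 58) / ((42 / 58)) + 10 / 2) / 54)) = 4536 / 1285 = 3.53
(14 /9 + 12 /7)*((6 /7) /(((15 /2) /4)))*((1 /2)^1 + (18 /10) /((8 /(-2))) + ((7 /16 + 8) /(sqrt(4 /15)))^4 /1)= 38487980672707 /361267200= 106536.05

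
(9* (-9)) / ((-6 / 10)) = 135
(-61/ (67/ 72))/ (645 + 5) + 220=219.90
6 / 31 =0.19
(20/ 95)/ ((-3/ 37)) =-148/ 57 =-2.60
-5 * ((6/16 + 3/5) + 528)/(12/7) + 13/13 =-1541.84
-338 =-338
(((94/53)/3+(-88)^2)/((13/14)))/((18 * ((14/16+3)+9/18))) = 1970224/18603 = 105.91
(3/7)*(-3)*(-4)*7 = 36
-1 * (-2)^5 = 32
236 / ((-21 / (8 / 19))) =-1888 / 399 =-4.73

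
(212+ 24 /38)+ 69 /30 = 214.93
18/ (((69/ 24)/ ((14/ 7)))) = 288/ 23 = 12.52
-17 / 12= -1.42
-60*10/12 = -50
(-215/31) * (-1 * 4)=860/31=27.74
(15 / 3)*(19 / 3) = 31.67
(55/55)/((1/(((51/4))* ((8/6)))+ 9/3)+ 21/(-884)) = 884/2683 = 0.33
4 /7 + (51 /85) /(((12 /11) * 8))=717 /1120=0.64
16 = 16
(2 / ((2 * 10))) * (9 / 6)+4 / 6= 49 / 60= 0.82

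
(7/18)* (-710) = -2485/9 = -276.11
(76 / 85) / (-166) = -38 / 7055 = -0.01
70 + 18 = 88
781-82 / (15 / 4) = 11387 / 15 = 759.13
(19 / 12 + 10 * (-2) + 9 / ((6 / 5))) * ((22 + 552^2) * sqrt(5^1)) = -19959553 * sqrt(5) / 6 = -7438486.22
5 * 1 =5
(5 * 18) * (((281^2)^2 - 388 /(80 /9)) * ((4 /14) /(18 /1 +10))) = 1122271105923 /196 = 5725872989.40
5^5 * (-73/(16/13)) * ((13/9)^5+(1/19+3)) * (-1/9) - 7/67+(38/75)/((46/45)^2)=1101499637064294755/5726102462352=192364.64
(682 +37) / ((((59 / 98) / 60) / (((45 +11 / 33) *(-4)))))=-766626560 / 59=-12993670.51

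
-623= -623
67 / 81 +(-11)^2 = 121.83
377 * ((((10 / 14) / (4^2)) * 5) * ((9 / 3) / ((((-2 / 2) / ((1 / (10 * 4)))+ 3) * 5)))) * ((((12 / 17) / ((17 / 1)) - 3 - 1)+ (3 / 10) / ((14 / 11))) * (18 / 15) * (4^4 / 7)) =222.95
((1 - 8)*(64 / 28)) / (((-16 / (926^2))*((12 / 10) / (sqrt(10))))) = 2143690*sqrt(10) / 3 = 2259647.67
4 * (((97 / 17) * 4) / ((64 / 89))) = 8633 / 68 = 126.96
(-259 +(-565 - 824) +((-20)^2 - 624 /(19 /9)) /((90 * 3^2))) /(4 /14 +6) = -22190644 /84645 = -262.16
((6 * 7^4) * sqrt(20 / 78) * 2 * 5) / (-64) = -12005 * sqrt(390) / 208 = -1139.81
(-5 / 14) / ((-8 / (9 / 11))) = 45 / 1232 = 0.04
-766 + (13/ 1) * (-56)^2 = 40002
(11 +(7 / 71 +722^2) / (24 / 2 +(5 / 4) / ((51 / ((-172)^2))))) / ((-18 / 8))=-1916929073 / 6005322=-319.21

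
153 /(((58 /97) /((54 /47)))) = 293.99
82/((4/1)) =41/2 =20.50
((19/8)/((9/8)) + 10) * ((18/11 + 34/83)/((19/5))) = 6.52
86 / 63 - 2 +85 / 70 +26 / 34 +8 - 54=-95653 / 2142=-44.66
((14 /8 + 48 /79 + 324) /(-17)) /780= -7933 /322320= -0.02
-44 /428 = -11 /107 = -0.10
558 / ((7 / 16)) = 8928 / 7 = 1275.43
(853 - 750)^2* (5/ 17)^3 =1326125/ 4913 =269.92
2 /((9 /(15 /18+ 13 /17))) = 163 /459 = 0.36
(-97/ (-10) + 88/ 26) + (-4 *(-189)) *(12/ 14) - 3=85551/ 130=658.08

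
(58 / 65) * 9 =522 / 65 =8.03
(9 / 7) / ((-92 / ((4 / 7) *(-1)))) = 0.01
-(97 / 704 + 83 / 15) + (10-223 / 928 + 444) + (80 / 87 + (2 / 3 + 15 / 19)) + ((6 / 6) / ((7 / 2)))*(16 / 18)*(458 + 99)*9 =70202380051 / 40729920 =1723.61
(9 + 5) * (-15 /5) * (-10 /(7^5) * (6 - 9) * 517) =-93060 /2401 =-38.76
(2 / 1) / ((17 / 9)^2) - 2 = -416 / 289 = -1.44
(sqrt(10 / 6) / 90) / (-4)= -0.00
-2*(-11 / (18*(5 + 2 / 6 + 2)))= 1 / 6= 0.17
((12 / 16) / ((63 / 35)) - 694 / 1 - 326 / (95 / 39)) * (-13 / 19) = 12262289 / 21660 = 566.13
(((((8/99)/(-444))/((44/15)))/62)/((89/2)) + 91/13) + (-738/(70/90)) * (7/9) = -162528181799/222336774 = -731.00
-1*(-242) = 242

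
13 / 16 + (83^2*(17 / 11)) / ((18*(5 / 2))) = 1880243 / 7920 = 237.40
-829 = -829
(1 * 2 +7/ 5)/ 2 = 17/ 10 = 1.70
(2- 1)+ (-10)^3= -999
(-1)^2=1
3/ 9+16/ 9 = 19/ 9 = 2.11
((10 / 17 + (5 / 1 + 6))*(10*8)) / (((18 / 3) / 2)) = 15760 / 51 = 309.02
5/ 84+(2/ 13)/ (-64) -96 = -838157/ 8736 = -95.94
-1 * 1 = -1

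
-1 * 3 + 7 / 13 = -32 / 13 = -2.46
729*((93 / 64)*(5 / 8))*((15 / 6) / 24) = 68.97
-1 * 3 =-3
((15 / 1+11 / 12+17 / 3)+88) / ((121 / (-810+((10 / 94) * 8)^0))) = -1063835 / 1452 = -732.67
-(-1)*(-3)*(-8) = 24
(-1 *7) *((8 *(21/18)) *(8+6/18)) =-4900/9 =-544.44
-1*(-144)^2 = -20736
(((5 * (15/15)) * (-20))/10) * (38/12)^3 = -317.55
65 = 65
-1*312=-312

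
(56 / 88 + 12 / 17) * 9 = 2259 / 187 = 12.08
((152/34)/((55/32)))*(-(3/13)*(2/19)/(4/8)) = -1536/12155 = -0.13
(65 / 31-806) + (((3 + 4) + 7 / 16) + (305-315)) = -806.47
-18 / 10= -9 / 5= -1.80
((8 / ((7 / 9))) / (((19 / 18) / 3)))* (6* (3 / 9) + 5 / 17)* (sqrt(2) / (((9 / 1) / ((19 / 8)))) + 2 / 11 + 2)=2106* sqrt(2) / 119 + 3639168 / 24871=171.35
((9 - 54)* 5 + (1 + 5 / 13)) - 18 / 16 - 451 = -675.74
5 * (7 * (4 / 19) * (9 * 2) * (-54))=-7162.11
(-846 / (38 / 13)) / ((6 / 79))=-144807 / 38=-3810.71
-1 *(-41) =41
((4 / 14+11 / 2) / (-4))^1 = -81 / 56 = -1.45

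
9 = 9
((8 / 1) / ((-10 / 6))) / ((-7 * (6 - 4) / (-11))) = -132 / 35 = -3.77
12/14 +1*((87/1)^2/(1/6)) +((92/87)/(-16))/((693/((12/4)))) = 3650809513/80388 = 45414.86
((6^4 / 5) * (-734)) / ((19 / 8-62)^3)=6012928 / 6699465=0.90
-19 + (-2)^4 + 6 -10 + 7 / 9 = -56 / 9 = -6.22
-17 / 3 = -5.67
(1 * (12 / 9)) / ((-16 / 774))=-129 / 2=-64.50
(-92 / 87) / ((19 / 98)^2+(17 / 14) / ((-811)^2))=-581141228528 / 20658058041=-28.13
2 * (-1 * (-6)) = 12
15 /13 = 1.15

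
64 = 64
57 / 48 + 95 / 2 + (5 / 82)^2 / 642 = 420349229 / 8633616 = 48.69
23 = 23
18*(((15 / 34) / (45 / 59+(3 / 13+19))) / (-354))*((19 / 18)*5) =-1235 / 208556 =-0.01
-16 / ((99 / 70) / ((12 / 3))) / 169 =-4480 / 16731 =-0.27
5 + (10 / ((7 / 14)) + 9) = 34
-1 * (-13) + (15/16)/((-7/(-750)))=6353/56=113.45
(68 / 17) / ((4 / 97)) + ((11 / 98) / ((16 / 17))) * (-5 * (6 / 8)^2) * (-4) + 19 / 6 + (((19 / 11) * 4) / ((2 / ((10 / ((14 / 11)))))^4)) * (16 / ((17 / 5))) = 7846.14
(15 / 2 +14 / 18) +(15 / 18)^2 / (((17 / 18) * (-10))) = 5021 / 612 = 8.20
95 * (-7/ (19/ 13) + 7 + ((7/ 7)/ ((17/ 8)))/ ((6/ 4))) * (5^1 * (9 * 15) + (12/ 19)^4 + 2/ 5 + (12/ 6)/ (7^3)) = 123106457028442/ 759901751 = 162003.12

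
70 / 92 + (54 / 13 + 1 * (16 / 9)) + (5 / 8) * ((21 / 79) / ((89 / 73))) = 1033624871 / 151363368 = 6.83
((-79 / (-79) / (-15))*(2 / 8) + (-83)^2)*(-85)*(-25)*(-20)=-878345375 / 3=-292781791.67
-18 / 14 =-9 / 7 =-1.29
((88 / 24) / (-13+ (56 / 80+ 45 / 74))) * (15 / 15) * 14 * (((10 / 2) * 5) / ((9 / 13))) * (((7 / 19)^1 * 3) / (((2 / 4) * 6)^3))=-9259250 / 1426653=-6.49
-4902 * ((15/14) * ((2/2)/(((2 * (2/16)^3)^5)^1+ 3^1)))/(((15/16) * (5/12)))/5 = -517421375938363392/577243604582575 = -896.37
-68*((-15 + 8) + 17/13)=5032/13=387.08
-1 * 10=-10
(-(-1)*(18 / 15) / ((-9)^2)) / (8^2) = 1 / 4320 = 0.00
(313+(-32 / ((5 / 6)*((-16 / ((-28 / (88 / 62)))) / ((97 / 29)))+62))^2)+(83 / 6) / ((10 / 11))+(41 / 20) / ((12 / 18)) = 30691892409227215 / 92569164959256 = 331.56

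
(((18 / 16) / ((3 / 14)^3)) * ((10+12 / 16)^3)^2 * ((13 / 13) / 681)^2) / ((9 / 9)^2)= 2168227525807 / 5698695168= 380.48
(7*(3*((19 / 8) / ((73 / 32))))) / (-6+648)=266 / 7811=0.03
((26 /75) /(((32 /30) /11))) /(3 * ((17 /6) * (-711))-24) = -143 /242700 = -0.00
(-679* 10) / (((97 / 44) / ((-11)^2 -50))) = -218680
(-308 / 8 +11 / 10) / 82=-187 / 410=-0.46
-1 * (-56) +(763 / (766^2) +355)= 241157479 / 586756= 411.00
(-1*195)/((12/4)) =-65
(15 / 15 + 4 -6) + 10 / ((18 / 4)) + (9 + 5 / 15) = 95 / 9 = 10.56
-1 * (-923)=923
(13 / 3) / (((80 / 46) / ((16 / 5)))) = 598 / 75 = 7.97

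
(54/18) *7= 21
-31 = -31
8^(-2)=1 / 64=0.02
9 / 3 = 3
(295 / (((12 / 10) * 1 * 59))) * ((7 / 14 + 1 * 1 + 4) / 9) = 275 / 108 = 2.55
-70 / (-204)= 35 / 102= 0.34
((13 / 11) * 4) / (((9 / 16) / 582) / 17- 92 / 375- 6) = -1028976000 / 1359396841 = -0.76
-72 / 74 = -36 / 37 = -0.97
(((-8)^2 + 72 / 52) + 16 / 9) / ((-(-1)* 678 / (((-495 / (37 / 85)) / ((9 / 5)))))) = -91840375 / 1467531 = -62.58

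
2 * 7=14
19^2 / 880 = 361 / 880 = 0.41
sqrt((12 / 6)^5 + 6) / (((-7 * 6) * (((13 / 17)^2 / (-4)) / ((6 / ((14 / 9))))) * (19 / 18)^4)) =546085152 * sqrt(38) / 1079188201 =3.12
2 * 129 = 258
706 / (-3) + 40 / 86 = -30298 / 129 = -234.87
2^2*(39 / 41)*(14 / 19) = 2184 / 779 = 2.80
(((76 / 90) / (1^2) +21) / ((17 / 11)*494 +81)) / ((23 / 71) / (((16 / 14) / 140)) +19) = 1535446 / 3483235665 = 0.00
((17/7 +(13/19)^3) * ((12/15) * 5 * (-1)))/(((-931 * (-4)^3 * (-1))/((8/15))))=21997/223500515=0.00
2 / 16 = 1 / 8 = 0.12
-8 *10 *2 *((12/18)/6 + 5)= -7360/9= -817.78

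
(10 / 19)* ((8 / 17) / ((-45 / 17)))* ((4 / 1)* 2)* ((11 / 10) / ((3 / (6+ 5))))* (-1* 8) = 61952 / 2565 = 24.15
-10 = -10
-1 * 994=-994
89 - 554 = -465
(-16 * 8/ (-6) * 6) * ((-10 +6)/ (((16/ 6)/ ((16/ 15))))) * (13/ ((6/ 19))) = -126464/ 15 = -8430.93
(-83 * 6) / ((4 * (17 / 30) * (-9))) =415 / 17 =24.41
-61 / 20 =-3.05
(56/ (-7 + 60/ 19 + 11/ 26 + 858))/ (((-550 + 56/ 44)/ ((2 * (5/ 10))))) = -10868/ 91006281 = -0.00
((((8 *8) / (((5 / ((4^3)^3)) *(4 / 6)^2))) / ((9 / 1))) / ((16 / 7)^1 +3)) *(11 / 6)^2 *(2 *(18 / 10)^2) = 15986589696 / 4625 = 3456559.93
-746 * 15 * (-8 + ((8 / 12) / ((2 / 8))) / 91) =8116480 / 91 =89192.09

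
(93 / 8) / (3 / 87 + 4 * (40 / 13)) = 0.94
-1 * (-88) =88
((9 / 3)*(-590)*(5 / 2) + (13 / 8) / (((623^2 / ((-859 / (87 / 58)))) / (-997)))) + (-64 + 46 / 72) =-15670217863 / 3493161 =-4485.97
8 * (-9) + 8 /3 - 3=-217 /3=-72.33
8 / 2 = 4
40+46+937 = 1023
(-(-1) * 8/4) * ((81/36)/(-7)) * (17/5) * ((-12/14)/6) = 153/490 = 0.31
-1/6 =-0.17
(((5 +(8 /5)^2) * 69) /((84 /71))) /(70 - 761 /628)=6922287 /1079975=6.41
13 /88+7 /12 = 193 /264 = 0.73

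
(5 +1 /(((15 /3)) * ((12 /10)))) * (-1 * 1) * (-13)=67.17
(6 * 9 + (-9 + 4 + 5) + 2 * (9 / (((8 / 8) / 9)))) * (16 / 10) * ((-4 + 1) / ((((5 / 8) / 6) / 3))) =-746496 / 25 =-29859.84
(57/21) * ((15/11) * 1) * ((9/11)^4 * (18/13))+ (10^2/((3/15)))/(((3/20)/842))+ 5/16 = 1974409790935255/703470768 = 2806669.28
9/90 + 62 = 621/10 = 62.10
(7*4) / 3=28 / 3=9.33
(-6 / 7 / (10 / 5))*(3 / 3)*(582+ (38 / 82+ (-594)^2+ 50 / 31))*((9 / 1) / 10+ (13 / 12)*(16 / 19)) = -24422127119 / 88970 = -274498.45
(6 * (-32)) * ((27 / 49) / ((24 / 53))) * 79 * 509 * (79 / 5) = -36366506712 / 245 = -148434721.27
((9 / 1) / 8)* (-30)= -135 / 4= -33.75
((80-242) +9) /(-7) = 153 /7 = 21.86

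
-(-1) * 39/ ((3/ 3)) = 39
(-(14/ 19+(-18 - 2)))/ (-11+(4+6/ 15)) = -610/ 209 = -2.92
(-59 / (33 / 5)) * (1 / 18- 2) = 10325 / 594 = 17.38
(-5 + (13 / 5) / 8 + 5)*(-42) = -273 / 20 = -13.65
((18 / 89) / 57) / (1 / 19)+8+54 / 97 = 74452 / 8633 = 8.62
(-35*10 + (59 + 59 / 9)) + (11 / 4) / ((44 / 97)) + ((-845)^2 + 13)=713759.62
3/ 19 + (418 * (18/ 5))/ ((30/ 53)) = 1262853/ 475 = 2658.64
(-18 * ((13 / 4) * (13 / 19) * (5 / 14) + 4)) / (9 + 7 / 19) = -45909 / 4984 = -9.21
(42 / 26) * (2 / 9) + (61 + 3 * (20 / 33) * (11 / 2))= 2783 / 39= 71.36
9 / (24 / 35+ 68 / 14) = 315 / 194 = 1.62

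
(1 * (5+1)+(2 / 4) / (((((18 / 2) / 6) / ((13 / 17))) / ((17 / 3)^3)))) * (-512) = -2172416 / 81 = -26819.95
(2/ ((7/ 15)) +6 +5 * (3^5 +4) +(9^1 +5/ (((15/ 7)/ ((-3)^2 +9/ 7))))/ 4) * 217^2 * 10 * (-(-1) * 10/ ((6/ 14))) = 41319420275/ 3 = 13773140091.67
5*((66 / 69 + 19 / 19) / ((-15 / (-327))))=4905 / 23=213.26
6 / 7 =0.86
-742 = -742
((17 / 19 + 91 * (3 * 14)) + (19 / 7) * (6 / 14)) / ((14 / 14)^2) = 3560198 / 931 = 3824.06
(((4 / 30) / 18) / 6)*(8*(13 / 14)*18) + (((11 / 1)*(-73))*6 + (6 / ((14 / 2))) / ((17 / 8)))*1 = -25797346 / 5355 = -4817.43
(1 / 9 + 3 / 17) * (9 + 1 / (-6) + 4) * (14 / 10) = 11858 / 2295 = 5.17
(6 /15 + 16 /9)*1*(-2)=-196 /45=-4.36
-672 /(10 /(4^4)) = -86016 /5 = -17203.20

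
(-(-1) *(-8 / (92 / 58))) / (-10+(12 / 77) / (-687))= 1022714 / 2027841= 0.50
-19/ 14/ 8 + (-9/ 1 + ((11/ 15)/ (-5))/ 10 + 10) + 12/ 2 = 286259/ 42000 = 6.82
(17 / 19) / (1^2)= 17 / 19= 0.89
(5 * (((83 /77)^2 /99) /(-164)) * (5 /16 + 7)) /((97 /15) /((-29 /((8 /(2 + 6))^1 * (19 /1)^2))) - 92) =194786475 /12841431182272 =0.00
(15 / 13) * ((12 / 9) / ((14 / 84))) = 120 / 13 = 9.23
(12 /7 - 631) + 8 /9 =-39589 /63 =-628.40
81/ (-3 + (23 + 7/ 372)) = 30132/ 7447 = 4.05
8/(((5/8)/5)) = 64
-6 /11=-0.55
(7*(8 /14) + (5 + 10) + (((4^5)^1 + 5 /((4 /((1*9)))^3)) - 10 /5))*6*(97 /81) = 7889.00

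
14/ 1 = 14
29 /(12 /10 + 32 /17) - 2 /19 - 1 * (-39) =240453 /4978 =48.30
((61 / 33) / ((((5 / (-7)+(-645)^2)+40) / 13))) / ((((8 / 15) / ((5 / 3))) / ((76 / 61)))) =1729 / 7688868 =0.00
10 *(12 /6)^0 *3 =30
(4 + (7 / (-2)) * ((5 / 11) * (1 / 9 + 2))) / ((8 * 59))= 127 / 93456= 0.00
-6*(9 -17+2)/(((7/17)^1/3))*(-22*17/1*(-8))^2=16435989504/7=2347998500.57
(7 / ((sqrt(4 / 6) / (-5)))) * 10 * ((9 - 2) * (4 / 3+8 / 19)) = -122500 * sqrt(6) / 57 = -5264.25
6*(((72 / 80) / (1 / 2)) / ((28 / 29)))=783 / 70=11.19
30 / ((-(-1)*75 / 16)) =6.40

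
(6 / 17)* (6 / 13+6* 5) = 2376 / 221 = 10.75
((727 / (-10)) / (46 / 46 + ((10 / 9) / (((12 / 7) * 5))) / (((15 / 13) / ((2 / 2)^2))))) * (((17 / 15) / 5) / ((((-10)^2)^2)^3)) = -19629 / 1325000000000000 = -0.00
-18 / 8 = -9 / 4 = -2.25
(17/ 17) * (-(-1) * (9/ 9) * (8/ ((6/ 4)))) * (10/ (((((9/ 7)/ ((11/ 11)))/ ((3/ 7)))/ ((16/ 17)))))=2560/ 153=16.73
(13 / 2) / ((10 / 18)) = 117 / 10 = 11.70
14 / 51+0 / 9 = 14 / 51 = 0.27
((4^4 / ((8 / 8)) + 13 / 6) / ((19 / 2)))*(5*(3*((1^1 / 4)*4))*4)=30980 / 19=1630.53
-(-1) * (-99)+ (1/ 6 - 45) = -863/ 6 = -143.83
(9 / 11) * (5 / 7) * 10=450 / 77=5.84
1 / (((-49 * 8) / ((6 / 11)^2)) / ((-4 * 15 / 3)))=90 / 5929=0.02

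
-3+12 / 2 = 3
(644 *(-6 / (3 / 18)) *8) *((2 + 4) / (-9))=123648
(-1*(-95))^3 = 857375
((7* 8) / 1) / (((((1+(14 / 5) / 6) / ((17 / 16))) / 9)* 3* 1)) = 5355 / 44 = 121.70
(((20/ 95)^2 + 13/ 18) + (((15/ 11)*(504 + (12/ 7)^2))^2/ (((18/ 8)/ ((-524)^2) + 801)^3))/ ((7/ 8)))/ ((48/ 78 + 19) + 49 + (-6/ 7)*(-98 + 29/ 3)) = 8622941001549261360644769463261/ 1621334194762948659093459614605812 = 0.01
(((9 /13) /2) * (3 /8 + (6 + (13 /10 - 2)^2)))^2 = 152695449 /27040000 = 5.65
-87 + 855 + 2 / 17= 13058 / 17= 768.12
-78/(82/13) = -507/41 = -12.37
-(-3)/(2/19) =57/2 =28.50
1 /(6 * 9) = 1 /54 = 0.02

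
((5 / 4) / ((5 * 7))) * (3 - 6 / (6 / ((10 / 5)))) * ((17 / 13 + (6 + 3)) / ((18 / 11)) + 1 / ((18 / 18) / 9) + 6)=89 / 117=0.76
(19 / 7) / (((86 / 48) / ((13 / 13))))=456 / 301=1.51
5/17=0.29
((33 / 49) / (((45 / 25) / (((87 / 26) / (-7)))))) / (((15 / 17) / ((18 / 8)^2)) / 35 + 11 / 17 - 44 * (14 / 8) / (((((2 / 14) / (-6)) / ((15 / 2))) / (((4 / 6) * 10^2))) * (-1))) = 146421 / 1323792736994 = 0.00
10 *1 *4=40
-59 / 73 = -0.81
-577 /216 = -2.67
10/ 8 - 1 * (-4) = 21/ 4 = 5.25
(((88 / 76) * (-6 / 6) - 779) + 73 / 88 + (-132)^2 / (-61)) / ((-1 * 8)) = 108618185 / 815936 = 133.12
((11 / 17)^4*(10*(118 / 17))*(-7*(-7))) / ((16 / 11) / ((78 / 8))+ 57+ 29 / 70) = 25421674878600 / 2454408825767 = 10.36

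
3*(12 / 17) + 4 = 104 / 17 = 6.12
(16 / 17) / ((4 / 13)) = 52 / 17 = 3.06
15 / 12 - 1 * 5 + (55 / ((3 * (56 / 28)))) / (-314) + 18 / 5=-422 / 2355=-0.18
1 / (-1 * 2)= -1 / 2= -0.50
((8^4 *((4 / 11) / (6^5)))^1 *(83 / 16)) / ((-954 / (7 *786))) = -2435552 / 425007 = -5.73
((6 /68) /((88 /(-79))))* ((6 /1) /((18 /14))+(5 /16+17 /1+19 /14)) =-619439 /335104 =-1.85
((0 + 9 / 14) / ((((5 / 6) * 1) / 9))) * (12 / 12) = 243 / 35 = 6.94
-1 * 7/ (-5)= 7/ 5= 1.40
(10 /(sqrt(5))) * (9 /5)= 18 * sqrt(5) /5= 8.05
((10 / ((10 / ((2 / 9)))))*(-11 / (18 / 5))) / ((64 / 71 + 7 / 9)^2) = -0.24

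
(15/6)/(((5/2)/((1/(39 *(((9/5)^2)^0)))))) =0.03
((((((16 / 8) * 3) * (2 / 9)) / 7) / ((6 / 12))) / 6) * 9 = 4 / 7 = 0.57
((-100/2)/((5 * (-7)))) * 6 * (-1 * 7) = -60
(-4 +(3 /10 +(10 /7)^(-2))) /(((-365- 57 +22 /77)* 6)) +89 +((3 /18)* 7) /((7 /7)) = 53235149 /590400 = 90.17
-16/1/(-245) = 16/245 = 0.07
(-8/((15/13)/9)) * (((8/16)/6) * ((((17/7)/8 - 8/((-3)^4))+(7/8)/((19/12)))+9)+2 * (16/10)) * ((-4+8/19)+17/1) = -4586192663/1364580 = -3360.88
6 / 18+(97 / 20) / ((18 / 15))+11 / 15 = 613 / 120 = 5.11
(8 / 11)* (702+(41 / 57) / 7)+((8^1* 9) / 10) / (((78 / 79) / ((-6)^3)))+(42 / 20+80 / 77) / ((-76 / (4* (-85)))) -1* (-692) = -18594127 / 51870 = -358.48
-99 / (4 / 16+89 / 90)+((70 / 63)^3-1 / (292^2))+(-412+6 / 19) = -490.22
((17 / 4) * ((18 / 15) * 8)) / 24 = 17 / 10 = 1.70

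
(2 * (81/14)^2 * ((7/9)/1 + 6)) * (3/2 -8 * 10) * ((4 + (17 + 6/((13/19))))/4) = -2701891971/10192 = -265099.29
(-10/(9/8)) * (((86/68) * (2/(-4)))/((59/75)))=21500/3009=7.15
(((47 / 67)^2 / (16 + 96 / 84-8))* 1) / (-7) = -0.01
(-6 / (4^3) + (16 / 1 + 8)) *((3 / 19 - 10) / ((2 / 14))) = -1001385 / 608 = -1647.01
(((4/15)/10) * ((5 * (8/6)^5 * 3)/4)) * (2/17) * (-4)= -4096/20655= -0.20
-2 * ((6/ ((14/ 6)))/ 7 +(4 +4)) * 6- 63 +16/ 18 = -71671/ 441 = -162.52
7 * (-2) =-14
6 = 6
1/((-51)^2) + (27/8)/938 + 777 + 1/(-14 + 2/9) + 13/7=471209921641/605055024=778.79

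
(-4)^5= -1024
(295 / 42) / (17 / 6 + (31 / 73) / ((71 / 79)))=2.12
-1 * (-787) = 787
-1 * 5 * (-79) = 395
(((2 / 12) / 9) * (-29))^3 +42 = 6589099 / 157464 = 41.85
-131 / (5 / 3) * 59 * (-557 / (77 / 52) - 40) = 743004228 / 385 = 1929881.11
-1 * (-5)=5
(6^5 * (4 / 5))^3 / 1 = 30091839012864 / 125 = 240734712102.91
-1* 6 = -6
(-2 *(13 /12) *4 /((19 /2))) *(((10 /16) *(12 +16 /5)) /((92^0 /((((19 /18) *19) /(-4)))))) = 4693 /108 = 43.45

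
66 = 66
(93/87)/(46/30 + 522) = 465/227737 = 0.00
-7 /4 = -1.75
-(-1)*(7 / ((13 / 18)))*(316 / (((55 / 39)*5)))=119448 / 275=434.36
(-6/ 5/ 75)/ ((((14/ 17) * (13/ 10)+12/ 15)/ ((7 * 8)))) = -1904/ 3975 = -0.48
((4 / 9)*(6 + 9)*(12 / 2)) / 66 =20 / 33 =0.61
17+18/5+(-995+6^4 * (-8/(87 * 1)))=-158568/145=-1093.57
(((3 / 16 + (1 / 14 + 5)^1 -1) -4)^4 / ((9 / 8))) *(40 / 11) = 3536405 / 243403776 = 0.01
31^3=29791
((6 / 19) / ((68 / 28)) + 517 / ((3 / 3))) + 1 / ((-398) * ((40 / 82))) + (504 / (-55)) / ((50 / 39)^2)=9042242439839 / 17676175000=511.55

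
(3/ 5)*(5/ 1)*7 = 21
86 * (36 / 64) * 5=1935 / 8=241.88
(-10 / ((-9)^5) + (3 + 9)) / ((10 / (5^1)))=354299 / 59049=6.00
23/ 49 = 0.47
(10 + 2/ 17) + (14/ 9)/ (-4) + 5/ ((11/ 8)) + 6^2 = 166163/ 3366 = 49.37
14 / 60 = 7 / 30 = 0.23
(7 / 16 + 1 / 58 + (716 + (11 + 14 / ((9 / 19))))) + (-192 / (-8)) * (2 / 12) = 3177979 / 4176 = 761.01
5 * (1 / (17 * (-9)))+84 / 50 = 6301 / 3825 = 1.65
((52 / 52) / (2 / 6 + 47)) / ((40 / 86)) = 129 / 2840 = 0.05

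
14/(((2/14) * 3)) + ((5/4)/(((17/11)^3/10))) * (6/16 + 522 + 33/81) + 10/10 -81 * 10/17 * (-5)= 4334535347/2122416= 2042.26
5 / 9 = 0.56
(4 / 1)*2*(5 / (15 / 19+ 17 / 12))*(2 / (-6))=-3040 / 503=-6.04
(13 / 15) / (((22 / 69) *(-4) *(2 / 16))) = -299 / 55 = -5.44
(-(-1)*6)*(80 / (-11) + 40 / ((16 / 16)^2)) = 196.36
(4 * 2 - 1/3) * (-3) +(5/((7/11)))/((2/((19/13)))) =-3141/182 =-17.26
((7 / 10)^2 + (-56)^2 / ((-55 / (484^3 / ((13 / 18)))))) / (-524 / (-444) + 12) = -184521464699019 / 271700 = -679136785.79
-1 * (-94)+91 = 185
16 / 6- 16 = -40 / 3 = -13.33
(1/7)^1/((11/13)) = 13/77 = 0.17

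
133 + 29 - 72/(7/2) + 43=1291/7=184.43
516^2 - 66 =266190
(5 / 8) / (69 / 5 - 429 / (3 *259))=6475 / 137248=0.05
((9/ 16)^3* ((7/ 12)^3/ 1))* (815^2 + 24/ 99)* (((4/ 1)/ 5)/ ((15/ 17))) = 383436641469/ 18022400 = 21275.56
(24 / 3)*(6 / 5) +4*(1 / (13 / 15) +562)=147044 / 65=2262.22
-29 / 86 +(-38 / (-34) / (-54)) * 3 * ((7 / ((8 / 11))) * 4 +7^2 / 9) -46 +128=18695095 / 236844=78.93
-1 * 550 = -550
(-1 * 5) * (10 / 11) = -50 / 11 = -4.55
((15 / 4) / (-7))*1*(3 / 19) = -0.08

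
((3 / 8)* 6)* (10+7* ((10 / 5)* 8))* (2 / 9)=61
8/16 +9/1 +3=25/2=12.50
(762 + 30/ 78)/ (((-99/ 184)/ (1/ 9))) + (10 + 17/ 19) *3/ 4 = -11945671/ 80028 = -149.27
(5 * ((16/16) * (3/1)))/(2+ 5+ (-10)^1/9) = 135/53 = 2.55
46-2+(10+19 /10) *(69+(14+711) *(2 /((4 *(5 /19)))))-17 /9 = 3105983 /180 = 17255.46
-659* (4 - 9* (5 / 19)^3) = -17338949 / 6859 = -2527.91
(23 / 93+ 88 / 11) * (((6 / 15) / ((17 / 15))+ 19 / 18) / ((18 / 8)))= 661154 / 128061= 5.16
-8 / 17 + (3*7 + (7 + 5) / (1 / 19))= 4225 / 17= 248.53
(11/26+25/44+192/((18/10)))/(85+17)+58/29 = 534805/175032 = 3.06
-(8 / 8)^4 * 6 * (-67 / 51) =134 / 17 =7.88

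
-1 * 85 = -85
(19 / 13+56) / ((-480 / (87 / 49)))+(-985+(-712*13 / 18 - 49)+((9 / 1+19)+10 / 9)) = -1393645207 / 917280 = -1519.32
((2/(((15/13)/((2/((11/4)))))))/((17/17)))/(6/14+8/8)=728/825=0.88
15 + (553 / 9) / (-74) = 9437 / 666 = 14.17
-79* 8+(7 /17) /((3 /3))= -10737 /17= -631.59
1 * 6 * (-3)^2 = 54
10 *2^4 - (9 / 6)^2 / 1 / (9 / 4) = 159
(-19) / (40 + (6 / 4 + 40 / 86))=-1634 / 3609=-0.45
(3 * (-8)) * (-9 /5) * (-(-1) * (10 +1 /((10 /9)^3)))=289683 /625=463.49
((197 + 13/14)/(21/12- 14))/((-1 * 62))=2771/10633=0.26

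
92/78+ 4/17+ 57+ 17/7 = 282374/4641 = 60.84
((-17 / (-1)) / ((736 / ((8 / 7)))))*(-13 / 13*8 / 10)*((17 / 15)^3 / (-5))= 83521 / 13584375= 0.01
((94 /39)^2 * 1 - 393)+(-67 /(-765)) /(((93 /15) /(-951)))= -321127432 /801567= -400.62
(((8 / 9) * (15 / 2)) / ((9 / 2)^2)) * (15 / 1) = 400 / 81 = 4.94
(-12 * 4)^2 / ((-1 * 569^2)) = -2304 / 323761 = -0.01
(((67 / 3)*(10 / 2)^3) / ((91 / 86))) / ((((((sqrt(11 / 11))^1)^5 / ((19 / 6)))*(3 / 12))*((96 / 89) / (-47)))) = -28621654625 / 19656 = -1456128.14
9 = 9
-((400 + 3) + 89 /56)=-404.59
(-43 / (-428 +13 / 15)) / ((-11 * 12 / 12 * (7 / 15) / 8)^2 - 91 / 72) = -216000 / 1828379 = -0.12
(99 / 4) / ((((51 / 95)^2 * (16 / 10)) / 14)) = 3474625 / 4624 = 751.43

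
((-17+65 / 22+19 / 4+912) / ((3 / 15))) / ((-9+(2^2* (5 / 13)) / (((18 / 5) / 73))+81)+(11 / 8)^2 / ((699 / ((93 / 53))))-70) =4590985754160 / 33771142801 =135.94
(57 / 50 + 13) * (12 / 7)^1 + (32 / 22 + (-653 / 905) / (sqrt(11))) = 7066 / 275 -653 * sqrt(11) / 9955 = 25.48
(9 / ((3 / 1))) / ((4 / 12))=9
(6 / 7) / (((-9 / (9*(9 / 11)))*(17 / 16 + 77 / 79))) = -68256 / 198275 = -0.34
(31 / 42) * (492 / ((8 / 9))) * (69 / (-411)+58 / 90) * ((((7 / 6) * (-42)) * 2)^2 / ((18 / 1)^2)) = 640414957 / 110970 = 5771.06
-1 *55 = -55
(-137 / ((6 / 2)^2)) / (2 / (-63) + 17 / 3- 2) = -959 / 229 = -4.19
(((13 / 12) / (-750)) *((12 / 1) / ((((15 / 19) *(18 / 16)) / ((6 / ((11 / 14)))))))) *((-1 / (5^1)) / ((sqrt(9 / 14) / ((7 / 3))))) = 193648 *sqrt(14) / 8353125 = 0.09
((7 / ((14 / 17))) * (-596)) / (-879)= 5066 / 879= 5.76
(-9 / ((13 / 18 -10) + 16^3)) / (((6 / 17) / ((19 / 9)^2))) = -6137 / 220683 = -0.03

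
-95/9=-10.56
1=1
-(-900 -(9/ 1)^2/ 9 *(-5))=855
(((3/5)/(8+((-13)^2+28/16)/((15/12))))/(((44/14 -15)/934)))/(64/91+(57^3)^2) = -594958/62428896924559169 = -0.00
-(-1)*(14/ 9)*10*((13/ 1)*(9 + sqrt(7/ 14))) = 1962.99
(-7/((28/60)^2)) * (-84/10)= 270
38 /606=19 /303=0.06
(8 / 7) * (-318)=-2544 / 7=-363.43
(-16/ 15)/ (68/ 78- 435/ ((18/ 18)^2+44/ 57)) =21008/ 4817855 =0.00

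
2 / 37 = 0.05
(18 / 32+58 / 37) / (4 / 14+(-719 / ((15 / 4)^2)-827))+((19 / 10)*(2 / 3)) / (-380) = -353580869 / 61387573200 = -0.01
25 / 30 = 5 / 6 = 0.83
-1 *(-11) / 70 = 11 / 70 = 0.16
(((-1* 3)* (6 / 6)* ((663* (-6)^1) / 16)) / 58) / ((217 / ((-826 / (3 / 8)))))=-117351 / 899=-130.54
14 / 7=2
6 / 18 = 1 / 3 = 0.33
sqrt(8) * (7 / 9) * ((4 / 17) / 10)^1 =28 * sqrt(2) / 765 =0.05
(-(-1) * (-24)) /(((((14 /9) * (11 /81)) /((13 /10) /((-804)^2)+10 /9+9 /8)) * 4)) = -3512466099 /55304480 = -63.51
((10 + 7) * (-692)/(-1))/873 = 11764/873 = 13.48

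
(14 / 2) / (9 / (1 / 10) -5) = 7 / 85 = 0.08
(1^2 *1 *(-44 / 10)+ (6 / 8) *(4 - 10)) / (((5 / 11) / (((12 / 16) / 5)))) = -2937 / 1000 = -2.94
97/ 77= 1.26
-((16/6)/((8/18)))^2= -36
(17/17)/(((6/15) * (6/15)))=25/4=6.25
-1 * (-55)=55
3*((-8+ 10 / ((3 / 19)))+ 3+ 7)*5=980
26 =26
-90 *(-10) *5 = 4500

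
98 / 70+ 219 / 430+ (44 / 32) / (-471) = 1544399 / 810120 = 1.91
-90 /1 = -90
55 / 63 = 0.87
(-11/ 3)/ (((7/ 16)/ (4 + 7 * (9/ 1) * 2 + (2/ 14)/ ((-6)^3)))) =-1089.52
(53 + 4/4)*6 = 324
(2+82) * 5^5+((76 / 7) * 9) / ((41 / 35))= 10765920 / 41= 262583.41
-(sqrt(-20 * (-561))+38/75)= -2 * sqrt(2805) - 38/75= -106.43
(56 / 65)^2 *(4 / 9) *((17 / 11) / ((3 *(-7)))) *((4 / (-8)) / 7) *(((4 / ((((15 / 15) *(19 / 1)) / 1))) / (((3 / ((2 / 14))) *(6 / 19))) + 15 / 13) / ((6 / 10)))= 2112896 / 616621005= 0.00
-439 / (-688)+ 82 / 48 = 4843 / 2064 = 2.35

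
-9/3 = -3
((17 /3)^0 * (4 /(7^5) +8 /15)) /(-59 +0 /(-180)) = -0.01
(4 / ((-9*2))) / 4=-1 / 18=-0.06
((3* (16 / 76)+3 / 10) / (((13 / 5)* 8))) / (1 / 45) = 7965 / 3952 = 2.02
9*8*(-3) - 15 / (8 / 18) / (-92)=-79353 / 368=-215.63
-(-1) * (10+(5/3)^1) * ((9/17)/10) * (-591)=-12411/34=-365.03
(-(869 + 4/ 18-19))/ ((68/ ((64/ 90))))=-61216/ 6885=-8.89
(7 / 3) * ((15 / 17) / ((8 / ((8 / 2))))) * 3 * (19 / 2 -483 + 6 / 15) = -1461.04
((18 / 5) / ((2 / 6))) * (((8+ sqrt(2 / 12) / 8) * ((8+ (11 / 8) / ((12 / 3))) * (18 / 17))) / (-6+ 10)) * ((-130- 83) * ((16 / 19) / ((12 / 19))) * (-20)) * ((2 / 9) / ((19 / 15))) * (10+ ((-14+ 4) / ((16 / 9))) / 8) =89571825 * sqrt(6) / 19456+ 268715475 / 152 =1779141.96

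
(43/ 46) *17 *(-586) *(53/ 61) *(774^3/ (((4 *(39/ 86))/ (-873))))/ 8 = 8232944856079700961/ 36478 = 225696169090402.46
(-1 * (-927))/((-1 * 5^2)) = -927/25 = -37.08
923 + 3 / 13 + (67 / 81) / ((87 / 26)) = 84600740 / 91611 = 923.48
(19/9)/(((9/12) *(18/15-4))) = -190/189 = -1.01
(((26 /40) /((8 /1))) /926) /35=13 /5185600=0.00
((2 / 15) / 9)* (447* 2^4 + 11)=14326 / 135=106.12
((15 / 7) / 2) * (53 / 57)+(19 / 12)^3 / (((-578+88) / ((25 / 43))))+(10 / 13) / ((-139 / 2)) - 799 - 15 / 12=-199821991867739 / 250005764736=-799.27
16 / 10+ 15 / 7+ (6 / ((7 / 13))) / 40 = 563 / 140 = 4.02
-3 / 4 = -0.75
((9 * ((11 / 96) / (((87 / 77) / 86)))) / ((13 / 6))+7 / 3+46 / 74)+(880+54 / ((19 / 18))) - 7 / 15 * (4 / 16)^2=61719028493 / 63607440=970.31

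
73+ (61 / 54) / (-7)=27533 / 378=72.84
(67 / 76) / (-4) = -0.22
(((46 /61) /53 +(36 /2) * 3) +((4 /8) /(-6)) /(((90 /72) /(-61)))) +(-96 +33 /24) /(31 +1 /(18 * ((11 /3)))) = 21851137409 /397077060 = 55.03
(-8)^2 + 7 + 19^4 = 130392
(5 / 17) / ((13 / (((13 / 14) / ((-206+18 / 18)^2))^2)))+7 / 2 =4119253097763 / 1176929456500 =3.50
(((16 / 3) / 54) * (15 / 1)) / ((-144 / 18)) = -5 / 27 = -0.19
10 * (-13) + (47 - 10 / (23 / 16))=-2069 / 23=-89.96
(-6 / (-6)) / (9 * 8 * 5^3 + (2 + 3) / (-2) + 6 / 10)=10 / 89981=0.00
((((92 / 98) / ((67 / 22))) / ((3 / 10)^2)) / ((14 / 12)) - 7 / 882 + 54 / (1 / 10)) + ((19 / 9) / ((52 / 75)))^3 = 49830891459919 / 87245436096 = 571.16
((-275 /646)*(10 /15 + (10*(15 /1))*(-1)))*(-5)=-308000 /969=-317.85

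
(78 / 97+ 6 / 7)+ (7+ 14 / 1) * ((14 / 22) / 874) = 1.68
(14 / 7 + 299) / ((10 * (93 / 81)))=26.22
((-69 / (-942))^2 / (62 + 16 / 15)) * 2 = 7935 / 46635908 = 0.00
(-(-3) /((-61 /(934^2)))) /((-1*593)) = 2617068 /36173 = 72.35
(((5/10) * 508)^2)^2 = 4162314256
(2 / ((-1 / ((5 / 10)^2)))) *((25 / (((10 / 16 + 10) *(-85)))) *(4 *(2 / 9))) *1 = 32 / 2601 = 0.01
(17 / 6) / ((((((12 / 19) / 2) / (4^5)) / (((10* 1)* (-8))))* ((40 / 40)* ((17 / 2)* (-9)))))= 778240 / 81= 9607.90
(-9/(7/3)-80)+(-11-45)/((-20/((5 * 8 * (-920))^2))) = 26543103413/7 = 3791871916.14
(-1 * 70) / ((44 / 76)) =-1330 / 11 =-120.91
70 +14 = 84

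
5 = 5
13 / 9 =1.44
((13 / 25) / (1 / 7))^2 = 8281 / 625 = 13.25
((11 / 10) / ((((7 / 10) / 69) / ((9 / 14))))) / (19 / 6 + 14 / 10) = 102465 / 6713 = 15.26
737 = 737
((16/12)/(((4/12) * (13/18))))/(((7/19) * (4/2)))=684/91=7.52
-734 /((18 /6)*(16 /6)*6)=-15.29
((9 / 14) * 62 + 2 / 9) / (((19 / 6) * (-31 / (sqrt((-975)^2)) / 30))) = -49237500 / 4123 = -11942.15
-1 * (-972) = 972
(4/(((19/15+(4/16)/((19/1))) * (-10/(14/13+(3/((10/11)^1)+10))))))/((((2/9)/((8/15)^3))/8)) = -290906112/11854375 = -24.54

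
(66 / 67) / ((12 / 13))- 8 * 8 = -8433 / 134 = -62.93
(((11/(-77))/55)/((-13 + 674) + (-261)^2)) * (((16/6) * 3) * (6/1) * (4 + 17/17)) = -24/2648107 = -0.00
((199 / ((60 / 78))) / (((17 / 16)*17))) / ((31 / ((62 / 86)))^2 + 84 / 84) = 10348 / 1336625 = 0.01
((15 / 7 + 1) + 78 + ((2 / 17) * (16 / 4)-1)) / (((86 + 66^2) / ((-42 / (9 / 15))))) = -47965 / 37757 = -1.27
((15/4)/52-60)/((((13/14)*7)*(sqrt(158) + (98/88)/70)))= 4799025/5169498919-301653000*sqrt(158)/5169498919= -0.73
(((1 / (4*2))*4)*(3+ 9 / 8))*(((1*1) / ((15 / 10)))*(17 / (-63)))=-187 / 504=-0.37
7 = 7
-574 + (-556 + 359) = -771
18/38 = 9/19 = 0.47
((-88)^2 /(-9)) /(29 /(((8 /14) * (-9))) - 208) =30976 /7691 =4.03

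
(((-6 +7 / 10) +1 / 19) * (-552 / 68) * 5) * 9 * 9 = 5572233 / 323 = 17251.50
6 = 6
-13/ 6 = -2.17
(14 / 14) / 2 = 1 / 2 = 0.50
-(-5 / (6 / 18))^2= -225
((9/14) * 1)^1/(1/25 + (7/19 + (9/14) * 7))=4275/32641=0.13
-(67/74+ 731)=-54161/74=-731.91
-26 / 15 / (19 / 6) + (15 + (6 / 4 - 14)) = 371 / 190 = 1.95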